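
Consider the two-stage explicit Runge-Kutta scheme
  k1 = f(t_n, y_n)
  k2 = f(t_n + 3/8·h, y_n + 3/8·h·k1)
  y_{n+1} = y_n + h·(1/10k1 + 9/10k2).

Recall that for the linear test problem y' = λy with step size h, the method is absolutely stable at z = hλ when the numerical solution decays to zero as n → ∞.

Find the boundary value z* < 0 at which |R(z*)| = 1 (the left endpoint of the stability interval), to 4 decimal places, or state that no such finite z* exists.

z* = -2.9630.

On y'=λy, z=hλ:
  k1=λy_n ⇒ h·k1=z·y_n;  k2=λ(1+3/8z)y_n ⇒ h·k2=z(1+3/8z)y_n
  y_{n+1}/y_n = 1 + 1/10z + 9/10z(1+3/8z) = 1 + z + 27/80z²
  Hence R(z) = 1 + z + 27/80z².

Find x<0 with |R(x)|<1.
x=-0.55: |R|=0.5521
R=1: x+27/80x²=0 ⇒ x=−80/27=-2.9630; min R=1−1/(4·27/80)=0.2593>−1
Confirm numerically:
  x=-2.624: |R|=0.69981 <1
  x=-2.400: |R|=0.54400 <1
  x=-1.293: |R|=0.27125 <1
  x=-3.247: |R|=1.31127 >1
  x=-3.107: |R|=1.15104 >1
Interval (-2.9630, 0).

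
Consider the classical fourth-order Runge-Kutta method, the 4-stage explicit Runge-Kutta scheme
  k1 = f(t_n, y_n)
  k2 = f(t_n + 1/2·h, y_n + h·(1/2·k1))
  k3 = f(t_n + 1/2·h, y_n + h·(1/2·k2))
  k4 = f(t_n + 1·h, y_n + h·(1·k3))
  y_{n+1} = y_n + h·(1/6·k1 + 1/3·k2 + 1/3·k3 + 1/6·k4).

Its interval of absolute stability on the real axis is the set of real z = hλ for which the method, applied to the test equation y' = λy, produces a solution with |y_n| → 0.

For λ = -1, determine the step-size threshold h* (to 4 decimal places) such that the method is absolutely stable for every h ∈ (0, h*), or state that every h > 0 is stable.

Test eqn y'=λy, z=hλ:
  order 4, 4-stage ⇒ R(z)=1+z+z^2/2+z^3/6+z^4/24
  (e.g. R(-0.55)=0.57733, |R|=0.57733)

Need |R(x)|<1, x<0.
x=-0.55: |R|=0.5773
|R(-1.72)|=0.2758 |R(-1.1)|=0.3442 |R(-0.72)|=0.4882
Bisect:
  x_lo=-3.5197 |R|=2.8020  x_hi=-0.3034 |R|=0.7383
  mid=-1.91158 |R|=0.30766 →hi
  mid=-2.71566 |R|=0.89999 →hi
  mid=-3.11770 |R|=1.62827 →lo
  mid=-2.91668 |R|=1.21685 →lo
  mid=-2.81617 |R|=1.04756 →lo
  mid=-2.76592 |R|=0.97117 →hi
  mid=-2.79104 |R|=1.00870 →lo
  mid=-2.77848 |R|=0.98977 →hi
  ...
  [-2.78535,-2.78515] ⇒ x*=-2.7853
So |R|<1 on (-2.7853, 0).

(-2.7853,0); λ=-1 ⇒ h* = 2.7853.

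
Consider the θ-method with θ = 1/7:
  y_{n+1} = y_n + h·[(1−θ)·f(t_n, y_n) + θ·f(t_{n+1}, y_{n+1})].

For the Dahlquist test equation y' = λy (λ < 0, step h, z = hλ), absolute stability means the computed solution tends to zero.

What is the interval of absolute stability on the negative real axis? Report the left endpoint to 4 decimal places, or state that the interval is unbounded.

Set f=λy, z=hλ:
  y_{n+1} = y_n + z·[6/7·y_n + 1/7·y_{n+1}] ⇒ (1 − 1/7z)y_{n+1} = (1 + 6/7z)y_n
  R(z) = (1 + 6/7z)/(1 − 1/7z).

Boundary: |R(x)|=1, x<0.
x=-1.59: |R|=0.2957
R=−1: 1+6/7x = −1+1/7x ⇒ -5/7x=2 ⇒ x=2/(-5/7)=-2.8000
Confirm numerically:
  x=-2.739: |R|=0.96868 <1
  x=-2.215: |R|=0.68258 <1
  x=-2.157: |R|=0.64890 <1
  x=-3.126: |R|=1.16097 >1
  x=-3.086: |R|=1.14178 >1
Interval (-2.8000, 0).

z∈(-2.8000,0).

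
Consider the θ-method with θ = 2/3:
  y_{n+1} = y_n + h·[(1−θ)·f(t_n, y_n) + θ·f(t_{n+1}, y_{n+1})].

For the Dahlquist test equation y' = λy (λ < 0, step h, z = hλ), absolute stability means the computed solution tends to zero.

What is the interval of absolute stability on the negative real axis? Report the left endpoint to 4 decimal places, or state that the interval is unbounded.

Set f=λy, z=hλ:
  y_{n+1} = y_n + z·[1/3·y_n + 2/3·y_{n+1}] ⇒ (1 − 2/3z)y_{n+1} = (1 + 1/3z)y_n
  Hence R(z) = (1 + 1/3z)/(1 − 2/3z).

Boundary: |R(x)|=1, x<0.
x=-1.42: |R|=0.2705
x=-2: |R|=0.1429
x=-10: |R|=0.3043
x=-100: |R|=0.4778
θ=2/3≥1/2 ⇒ |1+1/3x|<|1−2/3x| ∀x<0 ⇒ stable on all of ℝ⁻.

(−∞, 0) — no finite endpoint.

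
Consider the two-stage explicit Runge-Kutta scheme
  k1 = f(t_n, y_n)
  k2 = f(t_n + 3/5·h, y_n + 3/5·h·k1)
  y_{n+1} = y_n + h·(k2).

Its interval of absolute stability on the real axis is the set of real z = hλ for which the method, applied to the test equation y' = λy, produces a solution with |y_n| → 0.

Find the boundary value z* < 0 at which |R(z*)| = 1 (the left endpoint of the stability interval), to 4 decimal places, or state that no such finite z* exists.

z* = -1.6667.

On y'=λy, z=hλ:
  k1=λy_n ⇒ h·k1=z·y_n;  k2=λ(1+3/5z)y_n ⇒ h·k2=z(1+3/5z)y_n
  y_{n+1}/y_n = 1 + z(1+3/5z) = 1 + z + 3/5z²
  ⇒ R(z) = 1 + z + 3/5z².

Solve |R(x)|<1 on ℝ⁻.
x=-0.65: |R|=0.6035
R=1: x+3/5x²=0 ⇒ x=−5/3=-1.6667; min R=1−1/(4·3/5)=0.5833>−1
Confirm numerically:
  x=-1.485: |R|=0.83814 <1
  x=-1.215: |R|=0.67073 <1
  x=-1.139: |R|=0.63939 <1
  x=-2.079: |R|=1.51434 >1
  x=-1.990: |R|=1.38606 >1
  x=-1.791: |R|=1.13361 >1
So |R|<1 on (-1.6667, 0).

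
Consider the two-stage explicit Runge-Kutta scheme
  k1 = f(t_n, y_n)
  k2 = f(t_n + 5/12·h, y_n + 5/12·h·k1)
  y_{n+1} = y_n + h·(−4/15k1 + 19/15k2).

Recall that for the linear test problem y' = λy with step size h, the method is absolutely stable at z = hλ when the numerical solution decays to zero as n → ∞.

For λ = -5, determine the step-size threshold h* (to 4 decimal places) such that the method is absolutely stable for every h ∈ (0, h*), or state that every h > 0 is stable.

(-1.8947,0); λ=-5 ⇒ h* = (36/19)/5 = 0.3789.

Test eqn y'=λy, z=hλ:
  k1=λy_n ⇒ h·k1=z·y_n;  k2=λ(1+5/12z)y_n ⇒ h·k2=z(1+5/12z)y_n
  y_{n+1}/y_n = 1 − 4/15z + 19/15z(1+5/12z) = 1 + z + 19/36z²
  R(z) = 1 + z + 19/36z².

Need |R(x)|<1, x<0.
x=-1.65: |R|=0.7869
R=1: x+19/36x²=0 ⇒ x=−36/19=-1.8947; min R=1−1/(4·19/36)=0.5263>−1
Confirm numerically:
  x=-1.484: |R|=0.67830 <1
  x=-1.169: |R|=0.55224 <1
  x=-0.834: |R|=0.53310 <1
  x=-0.777: |R|=0.54163 <1
  x=-2.489: |R|=1.78065 >1
  x=-2.467: |R|=1.74510 >1
  x=-2.232: |R|=1.39730 >1
Stable set (-1.8947, 0).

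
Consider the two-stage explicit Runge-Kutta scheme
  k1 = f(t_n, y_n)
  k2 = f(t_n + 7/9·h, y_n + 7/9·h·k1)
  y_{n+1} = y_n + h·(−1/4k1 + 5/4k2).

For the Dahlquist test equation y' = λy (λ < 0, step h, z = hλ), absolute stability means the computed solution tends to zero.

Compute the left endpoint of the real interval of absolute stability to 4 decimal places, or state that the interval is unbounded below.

On y'=λy, z=hλ:
  k1=λy_n ⇒ h·k1=z·y_n;  k2=λ(1+7/9z)y_n ⇒ h·k2=z(1+7/9z)y_n
  y_{n+1}/y_n = 1 − 1/4z + 5/4z(1+7/9z) = 1 + z + 35/36z²
  Hence R(z) = 1 + z + 35/36z².

Find x<0 with |R(x)|<1.
x=-0.59: |R|=0.7484
R=1: x+35/36x²=0 ⇒ x=−36/35=-1.0286; min R=1−1/(4·35/36)=0.7429>−1
Confirm numerically:
  x=-0.750: |R|=0.79688 <1
  x=-0.691: |R|=0.77322 <1
  x=-0.672: |R|=0.76704 <1
  x=-0.417: |R|=0.75206 <1
  x=-1.401: |R|=1.50728 >1
  x=-1.348: |R|=1.41863 >1
  x=-1.222: |R|=1.22980 >1
Interval (-1.0286, 0).

z* = -1.0286.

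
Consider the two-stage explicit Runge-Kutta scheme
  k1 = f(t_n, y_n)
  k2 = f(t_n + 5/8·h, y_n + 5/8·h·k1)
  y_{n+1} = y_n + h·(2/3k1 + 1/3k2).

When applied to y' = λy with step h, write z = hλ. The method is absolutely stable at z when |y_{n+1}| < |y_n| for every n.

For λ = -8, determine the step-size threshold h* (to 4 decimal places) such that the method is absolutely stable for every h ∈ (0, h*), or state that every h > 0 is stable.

Test eqn y'=λy, z=hλ:
  k1=λy_n ⇒ h·k1=z·y_n;  k2=λ(1+5/8z)y_n ⇒ h·k2=z(1+5/8z)y_n
  y_{n+1}/y_n = 1 + 2/3z + 1/3z(1+5/8z) = 1 + z + 5/24z²
  so R(z) = 1 + z + 5/24z².

Need |R(x)|<1, x<0.
x=-1.57: |R|=0.0565
R=1: x+5/24x²=0 ⇒ x=−24/5=-4.8000; min R=1−1/(4·5/24)=-0.2000>−1
Confirm numerically:
  x=-3.839: |R|=0.23140 <1
  x=-3.294: |R|=0.03349 <1
  x=-2.271: |R|=0.19653 <1
  x=-2.199: |R|=0.19158 <1
  x=-4.992: |R|=1.19968 >1
  x=-4.989: |R|=1.19644 >1
  x=-4.902: |R|=1.10417 >1
Interval (-4.8000, 0).

(-4.8000,0); λ=-8 ⇒ h* = (24/5)/8 = 0.6000.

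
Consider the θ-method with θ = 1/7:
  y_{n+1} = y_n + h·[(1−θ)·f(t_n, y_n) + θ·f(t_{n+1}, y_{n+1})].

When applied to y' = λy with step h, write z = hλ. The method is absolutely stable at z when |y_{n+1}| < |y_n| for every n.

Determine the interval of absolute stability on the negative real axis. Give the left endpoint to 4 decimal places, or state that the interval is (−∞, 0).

(-2.8000, 0).

Test eqn y'=λy, z=hλ:
  y_{n+1} = y_n + z·[6/7·y_n + 1/7·y_{n+1}] ⇒ (1 − 1/7z)y_{n+1} = (1 + 6/7z)y_n
  ⇒ R(z) = (1 + 6/7z)/(1 − 1/7z).

Solve |R(x)|<1 on ℝ⁻.
x=-0.53: |R|=0.5073
R=−1: 1+6/7x = −1+1/7x ⇒ -5/7x=2 ⇒ x=2/(-5/7)=-2.8000
Confirm numerically:
  x=-2.591: |R|=0.89104 <1
  x=-2.238: |R|=0.69582 <1
  x=-1.530: |R|=0.25557 <1
  x=-1.321: |R|=0.11128 <1
  x=-3.299: |R|=1.24226 >1
  x=-3.028: |R|=1.11368 >1
Stable set (-2.8000, 0).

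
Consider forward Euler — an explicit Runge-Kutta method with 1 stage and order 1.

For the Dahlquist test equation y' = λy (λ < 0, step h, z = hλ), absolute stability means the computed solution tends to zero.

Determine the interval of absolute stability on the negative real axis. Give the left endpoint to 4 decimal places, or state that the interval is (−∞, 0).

(-2.0000, 0).

Test eqn y'=λy, z=hλ:
  order 1, 1-stage ⇒ R(z)=1+z
  (e.g. R(-0.36)=0.64000, |R|=0.64000)

Solve |R(x)|<1 on ℝ⁻.
x=-0.36: |R|=0.6400
|R(-1.11)|=0.1100 |R(-1.02)|=0.0200
Bisect:
  x_lo=-2.8067 |R|=1.8067  x_hi=-0.1899 |R|=0.8101
  mid=-1.49833 |R|=0.49833 →hi
  mid=-2.15253 |R|=1.15253 →lo
  mid=-1.82543 |R|=0.82543 →hi
  mid=-1.98898 |R|=0.98898 →hi
  mid=-2.07075 |R|=1.07075 →lo
  mid=-2.02986 |R|=1.02986 →lo
  mid=-2.00942 |R|=1.00942 →lo
  mid=-1.99920 |R|=0.99920 →hi
  mid=-2.00431 |R|=1.00431 →lo
  ...
  [-2.00016,-2.00000] ⇒ x*=-2.0000
Stable set (-2.0000, 0).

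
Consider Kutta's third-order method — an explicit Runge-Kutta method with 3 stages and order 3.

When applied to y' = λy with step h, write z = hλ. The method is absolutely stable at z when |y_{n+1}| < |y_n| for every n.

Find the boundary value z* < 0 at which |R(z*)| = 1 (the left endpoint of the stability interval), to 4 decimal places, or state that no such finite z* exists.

left endpoint -2.5127.

Test eqn y'=λy, z=hλ:
  order 3, 3-stage ⇒ R(z)=1+z+z^2/2+z^3/6
  (e.g. R(-0.37)=0.69001, |R|=0.69001)

Find x<0 with |R(x)|<1.
x=-0.37: |R|=0.6900
|R(-2.87)|=1.6915 |R(-0.98)|=0.3433 |R(-0.65)|=0.5155
Bisect:
  x_lo=-2.9028 |R|=1.7663  x_hi=-0.0946 |R|=0.9098
  mid=-1.49869 |R|=0.06332 →hi
  mid=-2.20074 |R|=0.55557 →hi
  mid=-2.55177 |R|=1.06532 →lo
  mid=-2.37625 |R|=0.78925 →hi
  mid=-2.46401 |R|=0.92165 →hi
  mid=-2.50789 |R|=0.99203 →hi
  mid=-2.52983 |R|=1.02831 →lo
  mid=-2.51886 |R|=1.01008 →lo
  mid=-2.51337 |R|=1.00103 →lo
  ...
  [-2.51286,-2.51269] ⇒ x*=-2.5127
Stable set (-2.5127, 0).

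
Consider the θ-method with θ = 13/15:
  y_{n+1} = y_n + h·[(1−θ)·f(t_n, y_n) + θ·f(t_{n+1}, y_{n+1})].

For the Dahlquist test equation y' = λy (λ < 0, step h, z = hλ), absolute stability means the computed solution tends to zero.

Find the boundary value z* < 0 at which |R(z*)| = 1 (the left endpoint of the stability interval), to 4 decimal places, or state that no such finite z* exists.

Test eqn y'=λy, z=hλ:
  y_{n+1} = y_n + z·[2/15·y_n + 13/15·y_{n+1}] ⇒ (1 − 13/15z)y_{n+1} = (1 + 2/15z)y_n
  Hence R(z) = (1 + 2/15z)/(1 − 13/15z).

Boundary: |R(x)|=1, x<0.
x=-1.77: |R|=0.3015
x=-2: |R|=0.2683
x=-10: |R|=0.0345
x=-100: |R|=0.1407
θ=13/15≥1/2 ⇒ |1+2/15x|<|1−13/15x| ∀x<0 ⇒ unbounded interval.

(−∞, 0) — no finite endpoint.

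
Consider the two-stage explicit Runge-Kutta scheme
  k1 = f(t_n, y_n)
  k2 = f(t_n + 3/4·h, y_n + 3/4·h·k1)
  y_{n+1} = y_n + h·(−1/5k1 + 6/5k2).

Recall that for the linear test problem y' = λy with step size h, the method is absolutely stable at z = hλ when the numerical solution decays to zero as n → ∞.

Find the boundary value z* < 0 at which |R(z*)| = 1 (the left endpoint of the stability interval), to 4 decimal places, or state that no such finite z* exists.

Test eqn y'=λy, z=hλ:
  k1=λy_n ⇒ h·k1=z·y_n;  k2=λ(1+3/4z)y_n ⇒ h·k2=z(1+3/4z)y_n
  y_{n+1}/y_n = 1 − 1/5z + 6/5z(1+3/4z) = 1 + z + 9/10z²
  so R(z) = 1 + z + 9/10z².

Boundary: |R(x)|=1, x<0.
x=-0.36: |R|=0.7566
R=1: x+9/10x²=0 ⇒ x=−10/9=-1.1111; min R=1−1/(4·9/10)=0.7222>−1
Confirm numerically:
  x=-0.876: |R|=0.81464 <1
  x=-0.684: |R|=0.73707 <1
  x=-0.569: |R|=0.72238 <1
  x=-0.552: |R|=0.72223 <1
  x=-1.354: |R|=1.29598 >1
  x=-1.305: |R|=1.22772 >1
Interval (-1.1111, 0).

z* = -1.1111.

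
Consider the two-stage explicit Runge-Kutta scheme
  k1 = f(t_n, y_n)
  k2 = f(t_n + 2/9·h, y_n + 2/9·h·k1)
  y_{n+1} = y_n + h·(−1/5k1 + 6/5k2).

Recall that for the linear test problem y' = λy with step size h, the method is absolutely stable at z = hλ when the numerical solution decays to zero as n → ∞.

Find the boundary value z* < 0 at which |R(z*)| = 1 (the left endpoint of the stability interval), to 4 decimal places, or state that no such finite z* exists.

Set f=λy, z=hλ:
  k1=λy_n ⇒ h·k1=z·y_n;  k2=λ(1+2/9z)y_n ⇒ h·k2=z(1+2/9z)y_n
  y_{n+1}/y_n = 1 − 1/5z + 6/5z(1+2/9z) = 1 + z + 4/15z²
  Hence R(z) = 1 + z + 4/15z².

Find x<0 with |R(x)|<1.
x=-0.91: |R|=0.3108
R=1: x+4/15x²=0 ⇒ x=−15/4=-3.7500; min R=1−1/(4·4/15)=0.0625>−1
Confirm numerically:
  x=-3.442: |R|=0.71730 <1
  x=-3.411: |R|=0.69165 <1
  x=-3.104: |R|=0.46528 <1
  x=-1.930: |R|=0.06331 <1
  x=-4.149: |R|=1.44145 >1
  x=-3.819: |R|=1.07027 >1
So |R|<1 on (-3.7500, 0).

z* = -3.7500.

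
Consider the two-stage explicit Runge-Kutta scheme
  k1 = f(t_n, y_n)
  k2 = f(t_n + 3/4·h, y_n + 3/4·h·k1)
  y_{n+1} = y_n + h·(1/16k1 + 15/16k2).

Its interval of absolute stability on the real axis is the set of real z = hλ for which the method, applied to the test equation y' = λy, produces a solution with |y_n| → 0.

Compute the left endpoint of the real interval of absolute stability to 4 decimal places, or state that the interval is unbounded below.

left endpoint -1.4222.

Test eqn y'=λy, z=hλ:
  k1=λy_n ⇒ h·k1=z·y_n;  k2=λ(1+3/4z)y_n ⇒ h·k2=z(1+3/4z)y_n
  y_{n+1}/y_n = 1 + 1/16z + 15/16z(1+3/4z) = 1 + z + 45/64z²
  so R(z) = 1 + z + 45/64z².

Find x<0 with |R(x)|<1.
x=-0.4: |R|=0.7125
R=1: x+45/64x²=0 ⇒ x=−64/45=-1.4222; min R=1−1/(4·45/64)=0.6444>−1
Confirm numerically:
  x=-1.257: |R|=0.85397 <1
  x=-1.214: |R|=0.82226 <1
  x=-0.876: |R|=0.66356 <1
  x=-1.914: |R|=1.66183 >1
  x=-1.811: |R|=1.49505 >1
  x=-1.499: |R|=1.08092 >1
Stable set (-1.4222, 0).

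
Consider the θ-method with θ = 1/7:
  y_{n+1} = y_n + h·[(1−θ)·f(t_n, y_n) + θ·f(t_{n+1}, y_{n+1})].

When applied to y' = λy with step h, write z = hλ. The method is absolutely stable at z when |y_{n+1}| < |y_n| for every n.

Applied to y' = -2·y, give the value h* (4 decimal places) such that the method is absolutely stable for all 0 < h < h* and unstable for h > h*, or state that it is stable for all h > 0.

(-2.8000,0); λ=-2 ⇒ h* = (14/5)/2 = 1.4000.

Test eqn y'=λy, z=hλ:
  y_{n+1} = y_n + z·[6/7·y_n + 1/7·y_{n+1}] ⇒ (1 − 1/7z)y_{n+1} = (1 + 6/7z)y_n
  so R(z) = (1 + 6/7z)/(1 − 1/7z).

Need |R(x)|<1, x<0.
x=-1.55: |R|=0.2690
R=−1: 1+6/7x = −1+1/7x ⇒ -5/7x=2 ⇒ x=2/(-5/7)=-2.8000
Confirm numerically:
  x=-2.485: |R|=0.83395 <1
  x=-2.383: |R|=0.77779 <1
  x=-1.824: |R|=0.44696 <1
  x=-3.221: |R|=1.20595 >1
  x=-2.852: |R|=1.02639 >1
  x=-2.825: |R|=1.01272 >1
Interval (-2.8000, 0).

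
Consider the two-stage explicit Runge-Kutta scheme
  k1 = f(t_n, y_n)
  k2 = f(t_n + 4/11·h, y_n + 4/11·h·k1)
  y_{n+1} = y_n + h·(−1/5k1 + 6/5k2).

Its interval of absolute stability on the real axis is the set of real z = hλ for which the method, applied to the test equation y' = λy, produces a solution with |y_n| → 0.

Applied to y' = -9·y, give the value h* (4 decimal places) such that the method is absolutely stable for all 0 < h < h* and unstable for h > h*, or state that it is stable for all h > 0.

(-2.2917,0); λ=-9 ⇒ h* = (55/24)/9 = 0.2546.

With y'=λy (z=hλ):
  k1=λy_n ⇒ h·k1=z·y_n;  k2=λ(1+4/11z)y_n ⇒ h·k2=z(1+4/11z)y_n
  y_{n+1}/y_n = 1 − 1/5z + 6/5z(1+4/11z) = 1 + z + 24/55z²
  R(z) = 1 + z + 24/55z².

Solve |R(x)|<1 on ℝ⁻.
x=-1.2: |R|=0.4284
R=1: x+24/55x²=0 ⇒ x=−55/24=-2.2917; min R=1−1/(4·24/55)=0.4271>−1
Confirm numerically:
  x=-2.060: |R|=0.79175 <1
  x=-1.411: |R|=0.45777 <1
  x=-0.939: |R|=0.44575 <1
  x=-2.709: |R|=1.49333 >1
  x=-2.673: |R|=1.44479 >1
Stable set (-2.2917, 0).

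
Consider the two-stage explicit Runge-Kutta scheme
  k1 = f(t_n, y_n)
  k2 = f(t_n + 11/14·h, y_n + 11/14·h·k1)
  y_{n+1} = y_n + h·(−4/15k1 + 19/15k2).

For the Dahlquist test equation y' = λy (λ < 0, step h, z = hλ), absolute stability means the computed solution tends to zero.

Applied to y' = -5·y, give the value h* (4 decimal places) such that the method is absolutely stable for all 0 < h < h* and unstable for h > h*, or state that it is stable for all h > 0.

Set f=λy, z=hλ:
  k1=λy_n ⇒ h·k1=z·y_n;  k2=λ(1+11/14z)y_n ⇒ h·k2=z(1+11/14z)y_n
  y_{n+1}/y_n = 1 − 4/15z + 19/15z(1+11/14z) = 1 + z + 209/210z²
  ⇒ R(z) = 1 + z + 209/210z².

Find x<0 with |R(x)|<1.
x=-0.5: |R|=0.7488
R=1: x+209/210x²=0 ⇒ x=−210/209=-1.0048; min R=1−1/(4·209/210)=0.7488>−1
Confirm numerically:
  x=-0.915: |R|=0.91824 <1
  x=-0.531: |R|=0.74962 <1
  x=-0.517: |R|=0.74902 <1
  x=-1.545: |R|=1.83066 >1
  x=-1.406: |R|=1.56142 >1
  x=-1.090: |R|=1.09244 >1
Stable set (-1.0048, 0).

(-1.0048,0); λ=-5 ⇒ h* = (210/209)/5 = 0.2010.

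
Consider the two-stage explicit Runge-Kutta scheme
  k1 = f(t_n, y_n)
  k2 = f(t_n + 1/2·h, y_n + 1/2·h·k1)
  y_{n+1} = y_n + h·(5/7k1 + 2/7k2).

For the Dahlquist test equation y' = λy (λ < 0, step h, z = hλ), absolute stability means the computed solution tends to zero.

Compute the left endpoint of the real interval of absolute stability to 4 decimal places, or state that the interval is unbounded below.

With y'=λy (z=hλ):
  k1=λy_n ⇒ h·k1=z·y_n;  k2=λ(1+1/2z)y_n ⇒ h·k2=z(1+1/2z)y_n
  y_{n+1}/y_n = 1 + 5/7z + 2/7z(1+1/2z) = 1 + z + 1/7z²
  R(z) = 1 + z + 1/7z².

Solve |R(x)|<1 on ℝ⁻.
x=-0.31: |R|=0.7037
R=1: x+1/7x²=0 ⇒ x=−7=-7.0000; min R=1−1/(4·1/7)=-0.7500>−1
Confirm numerically:
  x=-6.368: |R|=0.42506 <1
  x=-5.880: |R|=0.05920 <1
  x=-5.112: |R|=0.37878 <1
  x=-3.155: |R|=0.73300 <1
  x=-7.354: |R|=1.37190 >1
  x=-7.176: |R|=1.18043 >1
So |R|<1 on (-7.0000, 0).

left endpoint -7.0000.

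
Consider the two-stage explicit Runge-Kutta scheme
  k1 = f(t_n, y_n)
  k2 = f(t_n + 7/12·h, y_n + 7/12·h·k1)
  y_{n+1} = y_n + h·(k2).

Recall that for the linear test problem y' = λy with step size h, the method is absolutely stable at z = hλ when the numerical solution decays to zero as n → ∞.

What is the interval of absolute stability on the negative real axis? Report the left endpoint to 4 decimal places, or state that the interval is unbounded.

(-1.7143, 0).

On y'=λy, z=hλ:
  k1=λy_n ⇒ h·k1=z·y_n;  k2=λ(1+7/12z)y_n ⇒ h·k2=z(1+7/12z)y_n
  y_{n+1}/y_n = 1 + z(1+7/12z) = 1 + z + 7/12z²
  ⇒ R(z) = 1 + z + 7/12z².

Boundary: |R(x)|=1, x<0.
x=-0.73: |R|=0.5809
R=1: x+7/12x²=0 ⇒ x=−12/7=-1.7143; min R=1−1/(4·7/12)=0.5714>−1
Confirm numerically:
  x=-1.210: |R|=0.64406 <1
  x=-1.207: |R|=0.64283 <1
  x=-0.772: |R|=0.57566 <1
  x=-2.052: |R|=1.40424 >1
  x=-1.882: |R|=1.18412 >1
Stable set (-1.7143, 0).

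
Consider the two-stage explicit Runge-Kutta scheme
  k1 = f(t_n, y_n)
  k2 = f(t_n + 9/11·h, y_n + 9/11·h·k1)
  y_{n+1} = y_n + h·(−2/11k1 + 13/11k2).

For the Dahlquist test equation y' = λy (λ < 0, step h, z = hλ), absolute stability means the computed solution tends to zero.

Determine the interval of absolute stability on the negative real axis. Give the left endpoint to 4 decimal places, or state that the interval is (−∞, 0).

z∈(-1.0342,0).

With y'=λy (z=hλ):
  k1=λy_n ⇒ h·k1=z·y_n;  k2=λ(1+9/11z)y_n ⇒ h·k2=z(1+9/11z)y_n
  y_{n+1}/y_n = 1 − 2/11z + 13/11z(1+9/11z) = 1 + z + 117/121z²
  ⇒ R(z) = 1 + z + 117/121z².

Solve |R(x)|<1 on ℝ⁻.
x=-0.55: |R|=0.7425
R=1: x+117/121x²=0 ⇒ x=−121/117=-1.0342; min R=1−1/(4·117/121)=0.7415>−1
Confirm numerically:
  x=-0.900: |R|=0.88322 <1
  x=-0.646: |R|=0.75752 <1
  x=-0.625: |R|=0.75271 <1
  x=-0.452: |R|=0.74555 <1
  x=-1.386: |R|=1.47149 >1
  x=-1.323: |R|=1.36947 >1
So |R|<1 on (-1.0342, 0).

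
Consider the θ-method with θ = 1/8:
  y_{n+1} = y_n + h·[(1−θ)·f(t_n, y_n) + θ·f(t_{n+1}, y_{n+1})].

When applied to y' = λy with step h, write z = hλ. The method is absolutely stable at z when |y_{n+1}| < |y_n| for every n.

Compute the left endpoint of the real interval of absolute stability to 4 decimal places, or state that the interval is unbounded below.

Set f=λy, z=hλ:
  y_{n+1} = y_n + z·[7/8·y_n + 1/8·y_{n+1}] ⇒ (1 − 1/8z)y_{n+1} = (1 + 7/8z)y_n
  ⇒ R(z) = (1 + 7/8z)/(1 − 1/8z).

Boundary: |R(x)|=1, x<0.
x=-1.04: |R|=0.0796
R=−1: 1+7/8x = −1+1/8x ⇒ -3/4x=2 ⇒ x=2/(-3/4)=-2.6667
Confirm numerically:
  x=-1.835: |R|=0.49263 <1
  x=-1.824: |R|=0.48534 <1
  x=-1.771: |R|=0.45001 <1
  x=-3.200: |R|=1.28571 >1
  x=-3.150: |R|=1.26009 >1
  x=-2.747: |R|=1.04485 >1
So |R|<1 on (-2.6667, 0).

z* = -2.6667.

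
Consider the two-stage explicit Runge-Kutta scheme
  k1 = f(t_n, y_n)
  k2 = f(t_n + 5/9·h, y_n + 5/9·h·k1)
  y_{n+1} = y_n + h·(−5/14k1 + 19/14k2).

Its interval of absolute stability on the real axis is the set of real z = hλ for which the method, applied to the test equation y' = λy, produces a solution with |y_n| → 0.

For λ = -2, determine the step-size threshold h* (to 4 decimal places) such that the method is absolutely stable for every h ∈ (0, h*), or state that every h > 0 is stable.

(-1.3263,0); λ=-2 ⇒ h* = (126/95)/2 = 0.6632.

Set f=λy, z=hλ:
  k1=λy_n ⇒ h·k1=z·y_n;  k2=λ(1+5/9z)y_n ⇒ h·k2=z(1+5/9z)y_n
  y_{n+1}/y_n = 1 − 5/14z + 19/14z(1+5/9z) = 1 + z + 95/126z²
  ⇒ R(z) = 1 + z + 95/126z².

Solve |R(x)|<1 on ℝ⁻.
x=-1.43: |R|=1.1118
R=1: x+95/126x²=0 ⇒ x=−126/95=-1.3263; min R=1−1/(4·95/126)=0.6684>−1
Confirm numerically:
  x=-1.295: |R|=0.96942 <1
  x=-1.249: |R|=0.92719 <1
  x=-0.620: |R|=0.66983 <1
  x=-1.838: |R|=1.70909 >1
  x=-1.656: |R|=1.41163 >1
Interval (-1.3263, 0).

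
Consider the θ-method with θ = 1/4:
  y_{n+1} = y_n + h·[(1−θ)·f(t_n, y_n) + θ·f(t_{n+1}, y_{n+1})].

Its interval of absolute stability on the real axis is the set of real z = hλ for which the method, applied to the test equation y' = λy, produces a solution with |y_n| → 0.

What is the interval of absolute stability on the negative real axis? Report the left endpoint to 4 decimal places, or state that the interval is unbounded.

With y'=λy (z=hλ):
  y_{n+1} = y_n + z·[3/4·y_n + 1/4·y_{n+1}] ⇒ (1 − 1/4z)y_{n+1} = (1 + 3/4z)y_n
  ⇒ R(z) = (1 + 3/4z)/(1 − 1/4z).

Boundary: |R(x)|=1, x<0.
x=-0.64: |R|=0.4483
R=−1: 1+3/4x = −1+1/4x ⇒ -1/2x=2 ⇒ x=2/(-1/2)=-4.0000
Confirm numerically:
  x=-2.907: |R|=0.68351 <1
  x=-2.752: |R|=0.63033 <1
  x=-2.104: |R|=0.37877 <1
  x=-4.549: |R|=1.12844 >1
  x=-4.039: |R|=1.00970 >1
Interval (-4.0000, 0).

(-4.0000, 0).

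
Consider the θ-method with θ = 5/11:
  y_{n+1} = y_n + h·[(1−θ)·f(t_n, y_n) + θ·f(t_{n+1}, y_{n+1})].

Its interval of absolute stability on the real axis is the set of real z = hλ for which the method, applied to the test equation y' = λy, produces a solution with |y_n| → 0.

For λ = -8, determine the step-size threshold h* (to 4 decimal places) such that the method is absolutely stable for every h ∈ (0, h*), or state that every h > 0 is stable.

(-22.0000,0); λ=-8 ⇒ h* = (22)/8 = 2.7500.

With y'=λy (z=hλ):
  y_{n+1} = y_n + z·[6/11·y_n + 5/11·y_{n+1}] ⇒ (1 − 5/11z)y_{n+1} = (1 + 6/11z)y_n
  Hence R(z) = (1 + 6/11z)/(1 − 5/11z).

Solve |R(x)|<1 on ℝ⁻.
x=-0.36: |R|=0.6906
R=−1: 1+6/11x = −1+5/11x ⇒ -1/11x=2 ⇒ x=2/(-1/11)=-22.0000
Confirm numerically:
  x=-18.137: |R|=0.96201 <1
  x=-16.724: |R|=0.94424 <1
  x=-14.989: |R|=0.91842 <1
  x=-11.190: |R|=0.83854 <1
  x=-22.599: |R|=1.00483 >1
  x=-22.452: |R|=1.00367 >1
Stable set (-22.0000, 0).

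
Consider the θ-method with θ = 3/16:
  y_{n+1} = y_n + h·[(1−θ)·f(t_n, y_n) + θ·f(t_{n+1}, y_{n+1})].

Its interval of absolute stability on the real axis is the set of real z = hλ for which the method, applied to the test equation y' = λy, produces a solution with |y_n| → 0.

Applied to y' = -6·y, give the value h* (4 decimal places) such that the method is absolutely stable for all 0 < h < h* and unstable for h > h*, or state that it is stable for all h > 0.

(-3.2000,0); λ=-6 ⇒ h* = (16/5)/6 = 0.5333.

With y'=λy (z=hλ):
  y_{n+1} = y_n + z·[13/16·y_n + 3/16·y_{n+1}] ⇒ (1 − 3/16z)y_{n+1} = (1 + 13/16z)y_n
  so R(z) = (1 + 13/16z)/(1 − 3/16z).

Find x<0 with |R(x)|<1.
x=-0.7: |R|=0.3812
R=−1: 1+13/16x = −1+3/16x ⇒ -5/8x=2 ⇒ x=2/(-5/8)=-3.2000
Confirm numerically:
  x=-3.118: |R|=0.96766 <1
  x=-2.323: |R|=0.61818 <1
  x=-1.425: |R|=0.12454 <1
  x=-3.729: |R|=1.19458 >1
  x=-3.584: |R|=1.14354 >1
  x=-3.414: |R|=1.08155 >1
So |R|<1 on (-3.2000, 0).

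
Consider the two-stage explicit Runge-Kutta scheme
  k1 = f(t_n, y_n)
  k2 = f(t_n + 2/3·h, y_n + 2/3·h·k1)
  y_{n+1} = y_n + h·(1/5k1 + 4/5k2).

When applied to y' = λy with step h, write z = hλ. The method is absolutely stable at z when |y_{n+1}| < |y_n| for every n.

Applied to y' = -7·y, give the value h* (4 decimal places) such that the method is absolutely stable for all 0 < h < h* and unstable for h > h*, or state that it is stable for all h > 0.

Set f=λy, z=hλ:
  k1=λy_n ⇒ h·k1=z·y_n;  k2=λ(1+2/3z)y_n ⇒ h·k2=z(1+2/3z)y_n
  y_{n+1}/y_n = 1 + 1/5z + 4/5z(1+2/3z) = 1 + z + 8/15z²
  R(z) = 1 + z + 8/15z².

Find x<0 with |R(x)|<1.
x=-0.94: |R|=0.5313
R=1: x+8/15x²=0 ⇒ x=−15/8=-1.8750; min R=1−1/(4·8/15)=0.5312>−1
Confirm numerically:
  x=-1.158: |R|=0.55718 <1
  x=-1.032: |R|=0.53601 <1
  x=-0.848: |R|=0.53552 <1
  x=-2.454: |R|=1.75780 >1
  x=-2.263: |R|=1.46829 >1
Interval (-1.8750, 0).

(-1.8750,0); λ=-7 ⇒ h* = (15/8)/7 = 0.2679.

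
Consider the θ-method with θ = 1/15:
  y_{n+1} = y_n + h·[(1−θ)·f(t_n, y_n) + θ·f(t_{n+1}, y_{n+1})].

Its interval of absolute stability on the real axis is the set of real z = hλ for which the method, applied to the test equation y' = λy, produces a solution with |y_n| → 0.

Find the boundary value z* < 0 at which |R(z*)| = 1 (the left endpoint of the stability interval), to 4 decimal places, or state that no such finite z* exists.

left endpoint -2.3077.

Set f=λy, z=hλ:
  y_{n+1} = y_n + z·[14/15·y_n + 1/15·y_{n+1}] ⇒ (1 − 1/15z)y_{n+1} = (1 + 14/15z)y_n
  ⇒ R(z) = (1 + 14/15z)/(1 − 1/15z).

Boundary: |R(x)|=1, x<0.
x=-0.35: |R|=0.6580
R=−1: 1+14/15x = −1+1/15x ⇒ -13/15x=2 ⇒ x=2/(-13/15)=-2.3077
Confirm numerically:
  x=-1.986: |R|=0.75380 <1
  x=-1.742: |R|=0.56075 <1
  x=-1.466: |R|=0.33548 <1
  x=-1.101: |R|=0.02571 <1
  x=-2.687: |R|=1.27879 >1
  x=-2.612: |R|=1.22462 >1
  x=-2.444: |R|=1.10158 >1
Stable set (-2.3077, 0).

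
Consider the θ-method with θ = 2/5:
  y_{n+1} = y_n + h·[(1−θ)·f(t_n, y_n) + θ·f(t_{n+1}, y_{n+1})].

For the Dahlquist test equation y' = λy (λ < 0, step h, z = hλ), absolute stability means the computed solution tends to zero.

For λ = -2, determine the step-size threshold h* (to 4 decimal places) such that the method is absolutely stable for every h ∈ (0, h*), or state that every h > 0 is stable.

With y'=λy (z=hλ):
  y_{n+1} = y_n + z·[3/5·y_n + 2/5·y_{n+1}] ⇒ (1 − 2/5z)y_{n+1} = (1 + 3/5z)y_n
  so R(z) = (1 + 3/5z)/(1 − 2/5z).

Find x<0 with |R(x)|<1.
x=-1.08: |R|=0.2458
R=−1: 1+3/5x = −1+2/5x ⇒ -1/5x=2 ⇒ x=2/(-1/5)=-10.0000
Confirm numerically:
  x=-9.717: |R|=0.98842 <1
  x=-8.823: |R|=0.94803 <1
  x=-6.466: |R|=0.80292 <1
  x=-10.092: |R|=1.00365 >1
  x=-10.058: |R|=1.00231 >1
Stable set (-10.0000, 0).

(-10.0000,0); λ=-2 ⇒ h* = (10)/2 = 5.0000.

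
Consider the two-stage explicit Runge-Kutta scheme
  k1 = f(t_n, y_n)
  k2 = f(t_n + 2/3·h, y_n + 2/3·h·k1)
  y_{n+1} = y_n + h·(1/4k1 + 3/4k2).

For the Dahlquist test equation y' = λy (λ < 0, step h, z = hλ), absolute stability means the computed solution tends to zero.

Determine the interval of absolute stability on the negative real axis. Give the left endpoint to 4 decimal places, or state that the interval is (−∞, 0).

With y'=λy (z=hλ):
  k1=λy_n ⇒ h·k1=z·y_n;  k2=λ(1+2/3z)y_n ⇒ h·k2=z(1+2/3z)y_n
  y_{n+1}/y_n = 1 + 1/4z + 3/4z(1+2/3z) = 1 + z + 1/2z²
  so R(z) = 1 + z + 1/2z².

Solve |R(x)|<1 on ℝ⁻.
x=-0.89: |R|=0.5061
R=1: x+1/2x²=0 ⇒ x=−2=-2.0000; min R=1−1/(4·1/2)=0.5000>−1
Confirm numerically:
  x=-1.923: |R|=0.92596 <1
  x=-1.478: |R|=0.61424 <1
  x=-1.459: |R|=0.60534 <1
  x=-2.548: |R|=1.69815 >1
  x=-2.235: |R|=1.26261 >1
  x=-2.187: |R|=1.20448 >1
Stable set (-2.0000, 0).

z∈(-2.0000,0).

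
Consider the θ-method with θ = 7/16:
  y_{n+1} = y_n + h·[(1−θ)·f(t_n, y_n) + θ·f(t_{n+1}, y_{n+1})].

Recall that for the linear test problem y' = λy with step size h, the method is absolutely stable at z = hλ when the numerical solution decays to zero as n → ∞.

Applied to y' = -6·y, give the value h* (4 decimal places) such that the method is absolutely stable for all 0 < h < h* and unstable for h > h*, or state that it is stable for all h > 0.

(-16.0000,0); λ=-6 ⇒ h* = (16)/6 = 2.6667.

Test eqn y'=λy, z=hλ:
  y_{n+1} = y_n + z·[9/16·y_n + 7/16·y_{n+1}] ⇒ (1 − 7/16z)y_{n+1} = (1 + 9/16z)y_n
  ⇒ R(z) = (1 + 9/16z)/(1 − 7/16z).

Find x<0 with |R(x)|<1.
x=-1.21: |R|=0.2088
R=−1: 1+9/16x = −1+7/16x ⇒ -1/8x=2 ⇒ x=2/(-1/8)=-16.0000
Confirm numerically:
  x=-13.497: |R|=0.95469 <1
  x=-13.069: |R|=0.94546 <1
  x=-12.009: |R|=0.92023 <1
  x=-8.048: |R|=0.78014 <1
  x=-16.152: |R|=1.00236 >1
  x=-16.106: |R|=1.00165 >1
Stable set (-16.0000, 0).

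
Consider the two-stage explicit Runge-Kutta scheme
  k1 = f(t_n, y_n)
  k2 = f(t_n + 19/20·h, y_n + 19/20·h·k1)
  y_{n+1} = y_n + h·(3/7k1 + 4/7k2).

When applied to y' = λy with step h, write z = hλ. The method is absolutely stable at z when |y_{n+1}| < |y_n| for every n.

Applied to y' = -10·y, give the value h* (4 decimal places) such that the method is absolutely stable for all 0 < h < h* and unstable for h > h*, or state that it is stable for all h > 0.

Test eqn y'=λy, z=hλ:
  k1=λy_n ⇒ h·k1=z·y_n;  k2=λ(1+19/20z)y_n ⇒ h·k2=z(1+19/20z)y_n
  y_{n+1}/y_n = 1 + 3/7z + 4/7z(1+19/20z) = 1 + z + 19/35z²
  ⇒ R(z) = 1 + z + 19/35z².

Need |R(x)|<1, x<0.
x=-0.68: |R|=0.5710
R=1: x+19/35x²=0 ⇒ x=−35/19=-1.8421; min R=1−1/(4·19/35)=0.5395>−1
Confirm numerically:
  x=-1.608: |R|=0.79565 <1
  x=-1.167: |R|=0.57231 <1
  x=-1.120: |R|=0.56096 <1
  x=-1.097: |R|=0.55628 <1
  x=-2.423: |R|=1.76408 >1
  x=-2.376: |R|=1.68863 >1
  x=-2.214: |R|=1.44697 >1
Stable set (-1.8421, 0).

(-1.8421,0); λ=-10 ⇒ h* = (35/19)/10 = 0.1842.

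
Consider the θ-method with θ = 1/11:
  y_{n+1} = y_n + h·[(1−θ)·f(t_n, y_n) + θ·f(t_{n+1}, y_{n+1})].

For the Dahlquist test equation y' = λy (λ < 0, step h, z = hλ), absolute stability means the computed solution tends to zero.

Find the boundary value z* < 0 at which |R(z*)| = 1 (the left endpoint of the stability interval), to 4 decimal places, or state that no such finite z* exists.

With y'=λy (z=hλ):
  y_{n+1} = y_n + z·[10/11·y_n + 1/11·y_{n+1}] ⇒ (1 − 1/11z)y_{n+1} = (1 + 10/11z)y_n
  R(z) = (1 + 10/11z)/(1 − 1/11z).

Solve |R(x)|<1 on ℝ⁻.
x=-0.83: |R|=0.2282
R=−1: 1+10/11x = −1+1/11x ⇒ -9/11x=2 ⇒ x=2/(-9/11)=-2.4444
Confirm numerically:
  x=-2.187: |R|=0.82430 <1
  x=-1.849: |R|=0.58292 <1
  x=-1.409: |R|=0.24901 <1
  x=-2.915: |R|=1.30435 >1
  x=-2.668: |R|=1.14721 >1
Stable set (-2.4444, 0).

left endpoint -2.4444.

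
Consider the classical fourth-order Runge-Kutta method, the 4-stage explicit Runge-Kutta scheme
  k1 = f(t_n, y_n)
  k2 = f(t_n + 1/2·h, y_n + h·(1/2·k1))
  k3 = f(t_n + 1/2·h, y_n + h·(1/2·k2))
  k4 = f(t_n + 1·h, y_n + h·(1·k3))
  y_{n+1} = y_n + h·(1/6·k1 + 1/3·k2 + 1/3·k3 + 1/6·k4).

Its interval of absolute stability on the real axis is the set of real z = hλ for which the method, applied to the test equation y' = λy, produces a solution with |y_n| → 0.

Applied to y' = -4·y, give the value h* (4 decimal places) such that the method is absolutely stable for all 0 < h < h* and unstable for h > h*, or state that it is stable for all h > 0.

Set f=λy, z=hλ:
  order 4, 4-stage ⇒ R(z)=1+z+z^2/2+z^3/6+z^4/24
  (e.g. R(-0.47)=0.62518, |R|=0.62518)

Find x<0 with |R(x)|<1.
x=-0.47: |R|=0.6252
|R(-2.78)|=0.9920 |R(-1.46)|=0.2764 |R(-0.7)|=0.4978
Bisect:
  x_lo=-3.5687 |R|=2.9825  x_hi=-0.0706 |R|=0.9318
  mid=-1.81968 |R|=0.28855 →hi
  mid=-2.69421 |R|=0.87114 →hi
  mid=-3.13148 |R|=1.66033 →lo
  mid=-2.91284 |R|=1.20996 →lo
  mid=-2.80353 |R|=1.02784 →lo
  mid=-2.74887 |R|=0.94646 →hi
  mid=-2.77620 |R|=0.98637 →hi
  mid=-2.78986 |R|=1.00691 →lo
  ...
  [-2.78538,-2.78516] ⇒ x*=-2.7853
Stable set (-2.7853, 0).

(-2.7853,0); λ=-4 ⇒ h* = 0.6963.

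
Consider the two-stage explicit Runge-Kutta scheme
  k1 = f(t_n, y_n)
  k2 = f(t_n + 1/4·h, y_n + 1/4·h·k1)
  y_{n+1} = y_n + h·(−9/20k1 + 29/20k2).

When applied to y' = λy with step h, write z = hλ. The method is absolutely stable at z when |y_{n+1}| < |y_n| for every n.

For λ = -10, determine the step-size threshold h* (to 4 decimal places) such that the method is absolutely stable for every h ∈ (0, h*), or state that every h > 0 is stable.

Set f=λy, z=hλ:
  k1=λy_n ⇒ h·k1=z·y_n;  k2=λ(1+1/4z)y_n ⇒ h·k2=z(1+1/4z)y_n
  y_{n+1}/y_n = 1 − 9/20z + 29/20z(1+1/4z) = 1 + z + 29/80z²
  ⇒ R(z) = 1 + z + 29/80z².

Find x<0 with |R(x)|<1.
x=-1.66: |R|=0.3389
R=1: x+29/80x²=0 ⇒ x=−80/29=-2.7586; min R=1−1/(4·29/80)=0.3103>−1
Confirm numerically:
  x=-2.203: |R|=0.55629 <1
  x=-1.517: |R|=0.31722 <1
  x=-1.279: |R|=0.31399 <1
  x=-3.229: |R|=1.55058 >1
  x=-3.205: |R|=1.51861 >1
  x=-3.130: |R|=1.42138 >1
Stable set (-2.7586, 0).

(-2.7586,0); λ=-10 ⇒ h* = (80/29)/10 = 0.2759.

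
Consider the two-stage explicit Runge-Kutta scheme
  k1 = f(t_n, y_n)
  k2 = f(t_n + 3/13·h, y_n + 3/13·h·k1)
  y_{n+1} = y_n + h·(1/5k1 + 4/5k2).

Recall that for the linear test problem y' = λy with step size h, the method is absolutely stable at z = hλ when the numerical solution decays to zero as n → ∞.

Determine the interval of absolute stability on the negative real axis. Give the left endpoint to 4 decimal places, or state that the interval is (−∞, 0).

Set f=λy, z=hλ:
  k1=λy_n ⇒ h·k1=z·y_n;  k2=λ(1+3/13z)y_n ⇒ h·k2=z(1+3/13z)y_n
  y_{n+1}/y_n = 1 + 1/5z + 4/5z(1+3/13z) = 1 + z + 12/65z²
  so R(z) = 1 + z + 12/65z².

Find x<0 with |R(x)|<1.
x=-0.9: |R|=0.2495
R=1: x+12/65x²=0 ⇒ x=−65/12=-5.4167; min R=1−1/(4·12/65)=-0.3542>−1
Confirm numerically:
  x=-5.066: |R|=0.67203 <1
  x=-4.648: |R|=0.34041 <1
  x=-3.300: |R|=0.28954 <1
  x=-3.133: |R|=0.32087 <1
  x=-5.983: |R|=1.62555 >1
  x=-5.911: |R|=1.53945 >1
  x=-5.663: |R|=1.25754 >1
So |R|<1 on (-5.4167, 0).

(-5.4167, 0).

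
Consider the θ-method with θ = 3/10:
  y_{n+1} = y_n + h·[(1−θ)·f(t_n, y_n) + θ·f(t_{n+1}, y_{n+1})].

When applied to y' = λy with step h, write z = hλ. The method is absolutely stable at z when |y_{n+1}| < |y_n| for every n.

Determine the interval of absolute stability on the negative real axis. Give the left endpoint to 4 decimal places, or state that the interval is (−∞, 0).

z∈(-5.0000,0).

On y'=λy, z=hλ:
  y_{n+1} = y_n + z·[7/10·y_n + 3/10·y_{n+1}] ⇒ (1 − 3/10z)y_{n+1} = (1 + 7/10z)y_n
  Hence R(z) = (1 + 7/10z)/(1 − 3/10z).

Solve |R(x)|<1 on ℝ⁻.
x=-1.75: |R|=0.1475
R=−1: 1+7/10x = −1+3/10x ⇒ -2/5x=2 ⇒ x=2/(-2/5)=-5.0000
Confirm numerically:
  x=-4.741: |R|=0.95723 <1
  x=-4.162: |R|=0.85093 <1
  x=-3.514: |R|=0.71064 <1
  x=-3.503: |R|=0.70803 <1
  x=-5.429: |R|=1.06528 >1
  x=-5.159: |R|=1.02496 >1
Interval (-5.0000, 0).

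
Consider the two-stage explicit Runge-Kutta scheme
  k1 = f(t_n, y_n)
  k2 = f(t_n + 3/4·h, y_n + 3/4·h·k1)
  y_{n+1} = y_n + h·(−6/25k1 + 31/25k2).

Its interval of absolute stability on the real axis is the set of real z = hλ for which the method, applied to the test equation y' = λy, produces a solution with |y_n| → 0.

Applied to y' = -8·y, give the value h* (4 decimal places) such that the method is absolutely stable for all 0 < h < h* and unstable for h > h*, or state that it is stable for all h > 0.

On y'=λy, z=hλ:
  k1=λy_n ⇒ h·k1=z·y_n;  k2=λ(1+3/4z)y_n ⇒ h·k2=z(1+3/4z)y_n
  y_{n+1}/y_n = 1 − 6/25z + 31/25z(1+3/4z) = 1 + z + 93/100z²
  R(z) = 1 + z + 93/100z².

Need |R(x)|<1, x<0.
x=-1.42: |R|=1.4553
R=1: x+93/100x²=0 ⇒ x=−100/93=-1.0753; min R=1−1/(4·93/100)=0.7312>−1
Confirm numerically:
  x=-0.836: |R|=0.81397 <1
  x=-0.686: |R|=0.75165 <1
  x=-0.682: |R|=0.75057 <1
  x=-1.549: |R|=1.68244 >1
  x=-1.387: |R|=1.40211 >1
  x=-1.108: |R|=1.03373 >1
Stable set (-1.0753, 0).

(-1.0753,0); λ=-8 ⇒ h* = (100/93)/8 = 0.1344.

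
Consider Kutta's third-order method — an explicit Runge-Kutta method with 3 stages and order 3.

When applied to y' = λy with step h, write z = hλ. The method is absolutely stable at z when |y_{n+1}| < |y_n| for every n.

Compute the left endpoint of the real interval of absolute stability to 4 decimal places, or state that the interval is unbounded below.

z* = -2.5127.

With y'=λy (z=hλ):
  order 3, 3-stage ⇒ R(z)=1+z+z^2/2+z^3/6
  (e.g. R(-1.02)=0.32333, |R|=0.32333)

Boundary: |R(x)|=1, x<0.
x=-1.02: |R|=0.3233
|R(-1.64)|=0.0304 |R(-1.63)|=0.0233 |R(-0.83)|=0.4192
Bisect:
  x_lo=-3.2411 |R|=2.6631  x_hi=-0.2656 |R|=0.7665
  mid=-1.75334 |R|=0.11459 →hi
  mid=-2.49720 |R|=0.97463 →hi
  mid=-2.86913 |R|=1.68958 →lo
  mid=-2.68317 |R|=1.30300 →lo
  mid=-2.59018 |R|=1.13194 →lo
  mid=-2.54369 |R|=1.05161 →lo
  mid=-2.52045 |R|=1.01271 →lo
  ...
  [-2.51282,-2.51264] ⇒ x*=-2.5127
Stable set (-2.5127, 0).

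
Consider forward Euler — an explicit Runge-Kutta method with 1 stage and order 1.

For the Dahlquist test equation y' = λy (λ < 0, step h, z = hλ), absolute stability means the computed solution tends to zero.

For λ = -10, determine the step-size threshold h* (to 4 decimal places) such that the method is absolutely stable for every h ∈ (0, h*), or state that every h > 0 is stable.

Set f=λy, z=hλ:
  order 1, 1-stage ⇒ R(z)=1+z
  (e.g. R(-1.3)=-0.30000, |R|=0.30000)

Need |R(x)|<1, x<0.
x=-1.3: |R|=0.3000
|R(-2.12)|=1.1200 |R(-2.09)|=1.0900 |R(-1.25)|=0.2500
Bisect:
  x_lo=-2.8175 |R|=1.8175  x_hi=-0.3249 |R|=0.6751
  mid=-1.57120 |R|=0.57120 →hi
  mid=-2.19437 |R|=1.19437 →lo
  mid=-1.88278 |R|=0.88278 →hi
  mid=-2.03858 |R|=1.03858 →lo
  mid=-1.96068 |R|=0.96068 →hi
  mid=-1.99963 |R|=0.99963 →hi
  mid=-2.01910 |R|=1.01910 →lo
  ...
  [-2.00009,-1.99993] ⇒ x*=-2.0000
So |R|<1 on (-2.0000, 0).

(-2.0000,0); λ=-10 ⇒ h* = 0.2000.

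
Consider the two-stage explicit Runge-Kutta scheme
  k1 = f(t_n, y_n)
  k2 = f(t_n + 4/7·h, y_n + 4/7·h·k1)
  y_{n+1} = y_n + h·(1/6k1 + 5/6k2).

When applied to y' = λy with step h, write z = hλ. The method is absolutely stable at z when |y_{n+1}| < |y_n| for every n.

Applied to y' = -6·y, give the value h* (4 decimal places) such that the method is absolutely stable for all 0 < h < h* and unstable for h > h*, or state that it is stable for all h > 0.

(-2.1000,0); λ=-6 ⇒ h* = (21/10)/6 = 0.3500.

With y'=λy (z=hλ):
  k1=λy_n ⇒ h·k1=z·y_n;  k2=λ(1+4/7z)y_n ⇒ h·k2=z(1+4/7z)y_n
  y_{n+1}/y_n = 1 + 1/6z + 5/6z(1+4/7z) = 1 + z + 10/21z²
  so R(z) = 1 + z + 10/21z².

Need |R(x)|<1, x<0.
x=-1.21: |R|=0.4872
R=1: x+10/21x²=0 ⇒ x=−21/10=-2.1000; min R=1−1/(4·10/21)=0.4750>−1
Confirm numerically:
  x=-1.992: |R|=0.89755 <1
  x=-1.810: |R|=0.75005 <1
  x=-1.288: |R|=0.50197 <1
  x=-1.083: |R|=0.47552 <1
  x=-2.510: |R|=1.49005 >1
  x=-2.203: |R|=1.10805 >1
  x=-2.146: |R|=1.04701 >1
Stable set (-2.1000, 0).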